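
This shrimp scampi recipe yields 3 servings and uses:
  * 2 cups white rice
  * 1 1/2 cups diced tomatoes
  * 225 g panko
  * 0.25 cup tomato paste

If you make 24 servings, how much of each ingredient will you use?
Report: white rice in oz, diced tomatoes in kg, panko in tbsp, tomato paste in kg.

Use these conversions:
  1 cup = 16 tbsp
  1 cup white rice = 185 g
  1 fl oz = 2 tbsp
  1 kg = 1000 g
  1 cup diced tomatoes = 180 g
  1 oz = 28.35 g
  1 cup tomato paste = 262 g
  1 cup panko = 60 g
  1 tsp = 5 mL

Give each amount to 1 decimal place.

white rice: 104.4 oz; diced tomatoes: 2.2 kg; panko: 480.0 tbsp; tomato paste: 0.5 kg

Scaling factor: 24/3 = 8.
white rice: 2 cup × 8 × 185 g/cup ÷ 28.35 g/oz ≈ 104.4 oz
diced tomatoes: 1.5 cup × 8 × 180 g/cup ÷ 1000 g/kg ≈ 2.2 kg
panko: 225 g × 8 ÷ 60 g/cup × 16 tbsp/cup = 480.0 tbsp
tomato paste: 0.25 cup × 8 × 262 g/cup ÷ 1000 g/kg ≈ 0.5 kg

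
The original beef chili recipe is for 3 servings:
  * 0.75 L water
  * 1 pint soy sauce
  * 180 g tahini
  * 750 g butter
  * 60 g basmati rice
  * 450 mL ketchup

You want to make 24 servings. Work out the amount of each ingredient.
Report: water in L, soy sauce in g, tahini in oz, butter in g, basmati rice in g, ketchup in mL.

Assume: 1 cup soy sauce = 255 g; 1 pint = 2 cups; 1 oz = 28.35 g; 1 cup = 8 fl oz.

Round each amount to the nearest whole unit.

water: 6 L; soy sauce: 4080 g; tahini: 51 oz; butter: 6000 g; basmati rice: 480 g; ketchup: 3600 mL

Scaling factor: 24/3 = 8.
water: 0.75 L × 8 = 6 L
soy sauce: 1 pint × 8 × 2 cup/pint × 255 g/cup = 4080 g
tahini: 180 g × 8 ÷ 28.35 g/oz ≈ 51 oz
butter: 750 g × 8 = 6000 g
basmati rice: 60 g × 8 = 480 g
ketchup: 450 mL × 8 = 3600 mL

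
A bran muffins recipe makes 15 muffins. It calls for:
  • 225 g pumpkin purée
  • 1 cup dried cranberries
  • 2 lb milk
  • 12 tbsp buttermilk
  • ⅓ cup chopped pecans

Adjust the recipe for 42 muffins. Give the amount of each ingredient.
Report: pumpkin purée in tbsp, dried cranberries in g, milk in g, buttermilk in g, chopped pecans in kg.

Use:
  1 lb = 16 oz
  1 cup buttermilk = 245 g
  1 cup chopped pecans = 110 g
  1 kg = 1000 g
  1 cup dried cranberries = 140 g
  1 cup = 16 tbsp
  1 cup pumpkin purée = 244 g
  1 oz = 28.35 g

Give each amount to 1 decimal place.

Scaling factor: 42/15 = 14/5 = 2.8.
pumpkin purée: 225 g × 14/5 ÷ 244 g/cup × 16 tbsp/cup ≈ 41.3 tbsp
dried cranberries: 1 cup × 14/5 × 140 g/cup = 392.0 g
milk: 2 lb × 14/5 × 16 oz/lb × 28.35 g/oz ≈ 2540.2 g
buttermilk: 12 tbsp × 14/5 ÷ 16 tbsp/cup × 245 g/cup = 514.5 g
chopped pecans: 1/3 cup × 14/5 × 110 g/cup ÷ 1000 g/kg ≈ 0.1 kg

pumpkin purée: 41.3 tbsp; dried cranberries: 392.0 g; milk: 2540.2 g; buttermilk: 514.5 g; chopped pecans: 0.1 kg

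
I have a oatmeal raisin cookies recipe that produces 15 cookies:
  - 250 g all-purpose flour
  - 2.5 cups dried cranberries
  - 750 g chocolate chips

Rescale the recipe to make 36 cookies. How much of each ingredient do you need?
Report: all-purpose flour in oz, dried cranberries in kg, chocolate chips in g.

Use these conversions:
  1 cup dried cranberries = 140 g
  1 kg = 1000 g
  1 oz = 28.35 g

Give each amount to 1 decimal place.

all-purpose flour: 21.2 oz; dried cranberries: 0.8 kg; chocolate chips: 1800.0 g

Scaling factor: 36/15 = 12/5 = 2.4.
all-purpose flour: 250 g × 12/5 ÷ 28.35 g/oz ≈ 21.2 oz
dried cranberries: 2.5 cup × 12/5 × 140 g/cup ÷ 1000 g/kg ≈ 0.8 kg
chocolate chips: 750 g × 12/5 = 1800.0 g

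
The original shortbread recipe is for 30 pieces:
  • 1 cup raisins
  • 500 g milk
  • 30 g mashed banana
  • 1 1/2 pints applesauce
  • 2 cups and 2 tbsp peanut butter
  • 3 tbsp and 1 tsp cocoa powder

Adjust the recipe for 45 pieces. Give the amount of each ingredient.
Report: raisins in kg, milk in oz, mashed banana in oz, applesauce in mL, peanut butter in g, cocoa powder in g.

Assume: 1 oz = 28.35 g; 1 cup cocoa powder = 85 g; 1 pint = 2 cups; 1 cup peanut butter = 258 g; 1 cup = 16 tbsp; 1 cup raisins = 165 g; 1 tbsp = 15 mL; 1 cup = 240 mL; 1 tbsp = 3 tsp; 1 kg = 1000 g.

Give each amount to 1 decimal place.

raisins: 0.2 kg; milk: 26.5 oz; mashed banana: 1.6 oz; applesauce: 1080.0 mL; peanut butter: 822.4 g; cocoa powder: 26.6 g

Scaling factor: 45/30 = 3/2 = 1.5.
raisins: 1 cup × 3/2 × 165 g/cup ÷ 1000 g/kg ≈ 0.2 kg
milk: 500 g × 3/2 ÷ 28.35 g/oz ≈ 26.5 oz
mashed banana: 30 g × 3/2 ÷ 28.35 g/oz ≈ 1.6 oz
applesauce: 1.5 pint × 3/2 × 2 cup/pint × 240 mL/cup = 1080.0 mL
peanut butter: (2 cup + 2 tbsp = 2.125 cup) × 3/2 × 258 g/cup ≈ 822.4 g
cocoa powder: (3 tbsp + 1 tsp = 10/3 tbsp) × 3/2 ÷ 16 tbsp/cup × 85 g/cup ≈ 26.6 g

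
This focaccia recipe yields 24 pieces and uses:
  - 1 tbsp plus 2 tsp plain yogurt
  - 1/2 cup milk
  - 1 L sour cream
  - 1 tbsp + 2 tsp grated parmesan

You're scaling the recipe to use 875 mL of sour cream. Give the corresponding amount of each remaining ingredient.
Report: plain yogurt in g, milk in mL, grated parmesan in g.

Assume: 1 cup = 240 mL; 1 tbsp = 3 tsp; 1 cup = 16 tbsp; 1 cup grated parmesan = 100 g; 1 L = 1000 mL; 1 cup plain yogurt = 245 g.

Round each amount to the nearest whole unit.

The original recipe has 1000 mL of sour cream, so the scaling factor is 875 ÷ 1000 = 7/8 = 0.875.
plain yogurt: (1 tbsp + 2 tsp = 5/3 tbsp) × 7/8 ÷ 16 tbsp/cup × 245 g/cup ≈ 22 g
milk: 0.5 cup × 7/8 × 240 mL/cup = 105 mL
grated parmesan: (1 tbsp + 2 tsp = 5/3 tbsp) × 7/8 ÷ 16 tbsp/cup × 100 g/cup ≈ 9 g

plain yogurt: 22 g; milk: 105 mL; grated parmesan: 9 g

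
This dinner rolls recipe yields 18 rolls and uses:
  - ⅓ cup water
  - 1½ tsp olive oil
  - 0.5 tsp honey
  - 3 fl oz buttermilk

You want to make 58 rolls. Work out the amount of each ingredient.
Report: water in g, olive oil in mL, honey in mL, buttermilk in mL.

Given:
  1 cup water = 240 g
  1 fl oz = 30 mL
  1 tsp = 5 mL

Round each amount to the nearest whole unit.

Scaling factor: 58/18 = 29/9.
water: 1/3 cup × 29/9 × 240 g/cup ≈ 258 g
olive oil: 1.5 tsp × 29/9 × 5 mL/tsp ≈ 24 mL
honey: 0.5 tsp × 29/9 × 5 mL/tsp ≈ 8 mL
buttermilk: 3 fl oz × 29/9 × 30 mL/fl oz = 290 mL

water: 258 g; olive oil: 24 mL; honey: 8 mL; buttermilk: 290 mL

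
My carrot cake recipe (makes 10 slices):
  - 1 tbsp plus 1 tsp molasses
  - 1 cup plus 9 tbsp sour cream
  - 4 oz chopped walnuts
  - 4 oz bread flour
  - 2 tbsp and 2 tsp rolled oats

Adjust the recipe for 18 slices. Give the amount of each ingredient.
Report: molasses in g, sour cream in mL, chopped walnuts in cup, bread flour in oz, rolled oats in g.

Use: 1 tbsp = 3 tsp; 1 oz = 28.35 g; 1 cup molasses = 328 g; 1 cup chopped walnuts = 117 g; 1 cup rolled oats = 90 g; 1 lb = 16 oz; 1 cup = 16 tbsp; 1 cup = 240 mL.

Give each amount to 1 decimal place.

molasses: 49.2 g; sour cream: 675.0 mL; chopped walnuts: 1.7 cup; bread flour: 7.2 oz; rolled oats: 27.0 g

Scaling factor: 18/10 = 9/5 = 1.8.
molasses: (1 tbsp + 1 tsp = 4/3 tbsp) × 9/5 ÷ 16 tbsp/cup × 328 g/cup = 49.2 g
sour cream: (1 cup + 9 tbsp = 1.5625 cup) × 9/5 × 240 mL/cup = 675.0 mL
chopped walnuts: 4 oz × 9/5 × 28.35 g/oz ÷ 117 g/cup ≈ 1.7 cup
bread flour: 4 oz × 9/5 = 7.2 oz
rolled oats: (2 tbsp + 2 tsp = 8/3 tbsp) × 9/5 ÷ 16 tbsp/cup × 90 g/cup = 27.0 g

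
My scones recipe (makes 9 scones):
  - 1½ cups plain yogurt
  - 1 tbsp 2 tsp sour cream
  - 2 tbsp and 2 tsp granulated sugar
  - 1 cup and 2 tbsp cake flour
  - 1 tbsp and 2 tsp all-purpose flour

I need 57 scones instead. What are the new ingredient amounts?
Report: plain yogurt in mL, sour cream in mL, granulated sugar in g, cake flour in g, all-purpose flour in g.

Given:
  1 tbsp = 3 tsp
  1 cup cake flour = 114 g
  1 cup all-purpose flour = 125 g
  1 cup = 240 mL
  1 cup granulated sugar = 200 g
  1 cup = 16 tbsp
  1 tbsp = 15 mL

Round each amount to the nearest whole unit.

plain yogurt: 2280 mL; sour cream: 158 mL; granulated sugar: 211 g; cake flour: 812 g; all-purpose flour: 82 g

Scaling factor: 57/9 = 19/3.
plain yogurt: 1.5 cup × 19/3 × 240 mL/cup = 2280 mL
sour cream: (1 tbsp + 2 tsp = 5/3 tbsp) × 19/3 × 15 mL/tbsp ≈ 158 mL
granulated sugar: (2 tbsp + 2 tsp = 8/3 tbsp) × 19/3 ÷ 16 tbsp/cup × 200 g/cup ≈ 211 g
cake flour: (1 cup + 2 tbsp = 1.125 cup) × 19/3 × 114 g/cup ≈ 812 g
all-purpose flour: (1 tbsp + 2 tsp = 5/3 tbsp) × 19/3 ÷ 16 tbsp/cup × 125 g/cup ≈ 82 g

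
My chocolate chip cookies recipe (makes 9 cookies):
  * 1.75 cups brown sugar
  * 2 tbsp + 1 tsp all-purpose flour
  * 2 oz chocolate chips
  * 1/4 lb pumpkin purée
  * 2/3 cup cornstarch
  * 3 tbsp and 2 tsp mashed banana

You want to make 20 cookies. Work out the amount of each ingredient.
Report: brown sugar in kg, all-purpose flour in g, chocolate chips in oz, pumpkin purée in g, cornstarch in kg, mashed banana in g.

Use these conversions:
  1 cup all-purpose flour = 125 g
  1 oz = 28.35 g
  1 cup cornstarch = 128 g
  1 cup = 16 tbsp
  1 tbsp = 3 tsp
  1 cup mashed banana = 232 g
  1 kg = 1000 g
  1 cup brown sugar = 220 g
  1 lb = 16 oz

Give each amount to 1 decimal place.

Scaling factor: 20/9.
brown sugar: 1.75 cup × 20/9 × 220 g/cup ÷ 1000 g/kg ≈ 0.9 kg
all-purpose flour: (2 tbsp + 1 tsp = 7/3 tbsp) × 20/9 ÷ 16 tbsp/cup × 125 g/cup ≈ 40.5 g
chocolate chips: 2 oz × 20/9 ≈ 4.4 oz
pumpkin purée: 0.25 lb × 20/9 × 16 oz/lb × 28.35 g/oz = 252.0 g
cornstarch: 2/3 cup × 20/9 × 128 g/cup ÷ 1000 g/kg ≈ 0.2 kg
mashed banana: (3 tbsp + 2 tsp = 11/3 tbsp) × 20/9 ÷ 16 tbsp/cup × 232 g/cup ≈ 118.1 g

brown sugar: 0.9 kg; all-purpose flour: 40.5 g; chocolate chips: 4.4 oz; pumpkin purée: 252.0 g; cornstarch: 0.2 kg; mashed banana: 118.1 g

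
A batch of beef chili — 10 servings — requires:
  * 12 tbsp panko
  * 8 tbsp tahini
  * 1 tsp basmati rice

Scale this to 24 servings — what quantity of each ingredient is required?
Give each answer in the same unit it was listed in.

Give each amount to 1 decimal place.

panko: 28.8 tbsp; tahini: 19.2 tbsp; basmati rice: 2.4 tsp

Scaling factor: 24/10 = 12/5 = 2.4.
panko: 12 tbsp × 12/5 = 28.8 tbsp
tahini: 8 tbsp × 12/5 = 19.2 tbsp
basmati rice: 1 tsp × 12/5 = 2.4 tsp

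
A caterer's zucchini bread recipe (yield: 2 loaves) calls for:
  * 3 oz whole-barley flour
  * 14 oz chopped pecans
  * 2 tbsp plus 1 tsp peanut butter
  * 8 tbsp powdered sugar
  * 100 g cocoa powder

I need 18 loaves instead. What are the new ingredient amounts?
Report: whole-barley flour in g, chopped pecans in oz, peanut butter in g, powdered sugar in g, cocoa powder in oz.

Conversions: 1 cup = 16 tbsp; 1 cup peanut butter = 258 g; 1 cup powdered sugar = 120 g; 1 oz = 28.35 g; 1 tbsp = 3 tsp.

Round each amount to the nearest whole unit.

Scaling factor: 18/2 = 9.
whole-barley flour: 3 oz × 9 × 28.35 g/oz ≈ 765 g
chopped pecans: 14 oz × 9 = 126 oz
peanut butter: (2 tbsp + 1 tsp = 7/3 tbsp) × 9 ÷ 16 tbsp/cup × 258 g/cup ≈ 339 g
powdered sugar: 8 tbsp × 9 ÷ 16 tbsp/cup × 120 g/cup = 540 g
cocoa powder: 100 g × 9 ÷ 28.35 g/oz ≈ 32 oz

whole-barley flour: 765 g; chopped pecans: 126 oz; peanut butter: 339 g; powdered sugar: 540 g; cocoa powder: 32 oz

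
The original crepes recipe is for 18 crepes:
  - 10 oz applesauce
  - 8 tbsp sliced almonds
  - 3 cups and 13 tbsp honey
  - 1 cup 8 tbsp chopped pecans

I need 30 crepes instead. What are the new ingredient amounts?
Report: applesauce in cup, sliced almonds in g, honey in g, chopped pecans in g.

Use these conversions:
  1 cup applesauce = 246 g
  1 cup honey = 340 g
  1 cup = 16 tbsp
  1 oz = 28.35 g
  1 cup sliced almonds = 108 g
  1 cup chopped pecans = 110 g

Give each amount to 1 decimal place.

applesauce: 1.9 cup; sliced almonds: 90.0 g; honey: 2160.4 g; chopped pecans: 275.0 g

Scaling factor: 30/18 = 5/3.
applesauce: 10 oz × 5/3 × 28.35 g/oz ÷ 246 g/cup ≈ 1.9 cup
sliced almonds: 8 tbsp × 5/3 ÷ 16 tbsp/cup × 108 g/cup = 90.0 g
honey: (3 cup + 13 tbsp = 3.8125 cup) × 5/3 × 340 g/cup ≈ 2160.4 g
chopped pecans: (1 cup + 8 tbsp = 1.5 cup) × 5/3 × 110 g/cup = 275.0 g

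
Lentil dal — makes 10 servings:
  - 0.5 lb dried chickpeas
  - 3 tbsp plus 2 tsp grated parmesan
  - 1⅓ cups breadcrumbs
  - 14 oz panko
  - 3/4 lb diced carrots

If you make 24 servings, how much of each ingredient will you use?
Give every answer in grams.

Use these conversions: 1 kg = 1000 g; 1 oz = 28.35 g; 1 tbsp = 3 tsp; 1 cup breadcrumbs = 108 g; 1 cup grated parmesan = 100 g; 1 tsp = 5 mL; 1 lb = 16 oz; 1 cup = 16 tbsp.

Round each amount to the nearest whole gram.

Scaling factor: 24/10 = 12/5 = 2.4.
dried chickpeas: 0.5 lb × 12/5 × 16 oz/lb × 28.35 g/oz ≈ 544 g
grated parmesan: (3 tbsp + 2 tsp = 11/3 tbsp) × 12/5 ÷ 16 tbsp/cup × 100 g/cup = 55 g
breadcrumbs: 4/3 cup × 12/5 × 108 g/cup ≈ 346 g
panko: 14 oz × 12/5 × 28.35 g/oz ≈ 953 g
diced carrots: 0.75 lb × 12/5 × 16 oz/lb × 28.35 g/oz ≈ 816 g

dried chickpeas: 544 g; grated parmesan: 55 g; breadcrumbs: 346 g; panko: 953 g; diced carrots: 816 g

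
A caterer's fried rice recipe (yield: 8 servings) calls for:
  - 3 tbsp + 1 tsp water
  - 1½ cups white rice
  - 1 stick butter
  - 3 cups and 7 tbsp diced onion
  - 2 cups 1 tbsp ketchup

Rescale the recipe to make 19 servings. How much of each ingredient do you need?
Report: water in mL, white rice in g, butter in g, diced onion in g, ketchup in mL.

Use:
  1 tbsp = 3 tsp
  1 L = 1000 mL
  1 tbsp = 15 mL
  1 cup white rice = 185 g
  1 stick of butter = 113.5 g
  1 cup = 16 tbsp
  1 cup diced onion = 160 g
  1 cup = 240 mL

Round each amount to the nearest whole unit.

Scaling factor: 19/8 = 2.375.
water: (3 tbsp + 1 tsp = 10/3 tbsp) × 19/8 × 15 mL/tbsp ≈ 119 mL
white rice: 1.5 cup × 19/8 × 185 g/cup ≈ 659 g
butter: 1 stick × 19/8 × 113.5 g/stick ≈ 270 g
diced onion: (3 cup + 7 tbsp = 3.4375 cup) × 19/8 × 160 g/cup ≈ 1306 g
ketchup: (2 cup + 1 tbsp = 2.0625 cup) × 19/8 × 240 mL/cup ≈ 1176 mL

water: 119 mL; white rice: 659 g; butter: 270 g; diced onion: 1306 g; ketchup: 1176 mL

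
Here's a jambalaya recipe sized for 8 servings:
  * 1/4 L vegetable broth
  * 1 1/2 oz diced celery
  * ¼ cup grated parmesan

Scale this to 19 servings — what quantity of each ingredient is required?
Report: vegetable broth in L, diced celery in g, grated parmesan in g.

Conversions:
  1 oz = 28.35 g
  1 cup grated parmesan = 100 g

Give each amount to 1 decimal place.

vegetable broth: 0.6 L; diced celery: 101.0 g; grated parmesan: 59.4 g

Scaling factor: 19/8 = 2.375.
vegetable broth: 0.25 L × 19/8 ≈ 0.6 L
diced celery: 1.5 oz × 19/8 × 28.35 g/oz ≈ 101.0 g
grated parmesan: 0.25 cup × 19/8 × 100 g/cup ≈ 59.4 g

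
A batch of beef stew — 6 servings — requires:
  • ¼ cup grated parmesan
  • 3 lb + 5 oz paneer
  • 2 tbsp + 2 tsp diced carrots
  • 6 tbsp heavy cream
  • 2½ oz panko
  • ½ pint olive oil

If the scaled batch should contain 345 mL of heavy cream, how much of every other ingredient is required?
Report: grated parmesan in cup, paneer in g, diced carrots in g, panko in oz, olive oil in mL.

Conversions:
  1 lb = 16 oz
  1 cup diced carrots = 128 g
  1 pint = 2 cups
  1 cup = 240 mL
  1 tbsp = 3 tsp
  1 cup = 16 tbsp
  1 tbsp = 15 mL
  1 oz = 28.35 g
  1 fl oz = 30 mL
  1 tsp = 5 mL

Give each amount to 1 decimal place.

The original recipe has 90 mL of heavy cream, so the scaling factor is 345 ÷ 90 = 23/6.
grated parmesan: 0.25 cup × 23/6 ≈ 1.0 cup
paneer: (3 lb + 5 oz = 3.3125 lb) × 23/6 × 16 oz/lb × 28.35 g/oz ≈ 5759.8 g
diced carrots: (2 tbsp + 2 tsp = 8/3 tbsp) × 23/6 ÷ 16 tbsp/cup × 128 g/cup ≈ 81.8 g
panko: 2.5 oz × 23/6 ≈ 9.6 oz
olive oil: 0.5 pint × 23/6 × 2 cup/pint × 240 mL/cup = 920.0 mL

grated parmesan: 1.0 cup; paneer: 5759.8 g; diced carrots: 81.8 g; panko: 9.6 oz; olive oil: 920.0 mL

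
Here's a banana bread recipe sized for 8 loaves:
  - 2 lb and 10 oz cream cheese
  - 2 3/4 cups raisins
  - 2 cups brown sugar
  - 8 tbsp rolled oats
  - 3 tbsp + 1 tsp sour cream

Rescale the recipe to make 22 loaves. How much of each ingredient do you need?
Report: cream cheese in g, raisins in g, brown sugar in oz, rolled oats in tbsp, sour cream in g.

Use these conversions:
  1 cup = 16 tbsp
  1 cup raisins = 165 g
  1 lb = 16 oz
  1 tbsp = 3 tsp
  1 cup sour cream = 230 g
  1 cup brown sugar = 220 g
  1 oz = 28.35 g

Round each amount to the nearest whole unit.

cream cheese: 3274 g; raisins: 1248 g; brown sugar: 43 oz; rolled oats: 22 tbsp; sour cream: 132 g

Scaling factor: 22/8 = 11/4 = 2.75.
cream cheese: (2 lb + 10 oz = 2.625 lb) × 11/4 × 16 oz/lb × 28.35 g/oz ≈ 3274 g
raisins: 2.75 cup × 11/4 × 165 g/cup ≈ 1248 g
brown sugar: 2 cup × 11/4 × 220 g/cup ÷ 28.35 g/oz ≈ 43 oz
rolled oats: 8 tbsp × 11/4 = 22 tbsp
sour cream: (3 tbsp + 1 tsp = 10/3 tbsp) × 11/4 ÷ 16 tbsp/cup × 230 g/cup ≈ 132 g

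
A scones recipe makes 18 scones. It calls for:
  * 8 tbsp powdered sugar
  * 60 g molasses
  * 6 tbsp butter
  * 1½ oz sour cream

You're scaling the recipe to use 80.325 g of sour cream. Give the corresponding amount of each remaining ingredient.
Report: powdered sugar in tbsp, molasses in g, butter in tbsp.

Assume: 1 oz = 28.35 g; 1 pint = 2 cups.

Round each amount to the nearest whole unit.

The original recipe has 42.525 g of sour cream, so the scaling factor is 80.325 ÷ 42.525 = 17/9.
powdered sugar: 8 tbsp × 17/9 ≈ 15 tbsp
molasses: 60 g × 17/9 ≈ 113 g
butter: 6 tbsp × 17/9 ≈ 11 tbsp

powdered sugar: 15 tbsp; molasses: 113 g; butter: 11 tbsp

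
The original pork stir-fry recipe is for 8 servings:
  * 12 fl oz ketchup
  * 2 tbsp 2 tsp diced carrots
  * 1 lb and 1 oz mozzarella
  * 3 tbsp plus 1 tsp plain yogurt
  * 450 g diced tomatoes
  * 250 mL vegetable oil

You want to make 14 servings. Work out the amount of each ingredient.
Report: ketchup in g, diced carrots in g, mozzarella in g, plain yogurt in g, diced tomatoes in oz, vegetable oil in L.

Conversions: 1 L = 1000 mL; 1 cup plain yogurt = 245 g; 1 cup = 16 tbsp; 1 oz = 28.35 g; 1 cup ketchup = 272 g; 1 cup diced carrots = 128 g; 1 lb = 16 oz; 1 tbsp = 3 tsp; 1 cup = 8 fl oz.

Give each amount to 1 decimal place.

Scaling factor: 14/8 = 7/4 = 1.75.
ketchup: 12 fl oz × 7/4 ÷ 8 fl oz/cup × 272 g/cup = 714.0 g
diced carrots: (2 tbsp + 2 tsp = 8/3 tbsp) × 7/4 ÷ 16 tbsp/cup × 128 g/cup ≈ 37.3 g
mozzarella: (1 lb + 1 oz = 1.0625 lb) × 7/4 × 16 oz/lb × 28.35 g/oz ≈ 843.4 g
plain yogurt: (3 tbsp + 1 tsp = 10/3 tbsp) × 7/4 ÷ 16 tbsp/cup × 245 g/cup ≈ 89.3 g
diced tomatoes: 450 g × 7/4 ÷ 28.35 g/oz ≈ 27.8 oz
vegetable oil: 250 mL × 7/4 ÷ 1000 mL/L ≈ 0.4 L

ketchup: 714.0 g; diced carrots: 37.3 g; mozzarella: 843.4 g; plain yogurt: 89.3 g; diced tomatoes: 27.8 oz; vegetable oil: 0.4 L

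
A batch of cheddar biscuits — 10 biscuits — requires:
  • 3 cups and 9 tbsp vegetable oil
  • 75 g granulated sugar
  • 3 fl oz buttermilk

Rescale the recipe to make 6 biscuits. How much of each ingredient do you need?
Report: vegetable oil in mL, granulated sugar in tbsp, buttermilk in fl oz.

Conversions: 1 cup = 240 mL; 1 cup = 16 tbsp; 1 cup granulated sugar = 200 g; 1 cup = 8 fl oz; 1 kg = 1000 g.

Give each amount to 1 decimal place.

Scaling factor: 6/10 = 3/5 = 0.6.
vegetable oil: (3 cup + 9 tbsp = 3.5625 cup) × 3/5 × 240 mL/cup = 513.0 mL
granulated sugar: 75 g × 3/5 ÷ 200 g/cup × 16 tbsp/cup = 3.6 tbsp
buttermilk: 3 fl oz × 3/5 = 1.8 fl oz

vegetable oil: 513.0 mL; granulated sugar: 3.6 tbsp; buttermilk: 1.8 fl oz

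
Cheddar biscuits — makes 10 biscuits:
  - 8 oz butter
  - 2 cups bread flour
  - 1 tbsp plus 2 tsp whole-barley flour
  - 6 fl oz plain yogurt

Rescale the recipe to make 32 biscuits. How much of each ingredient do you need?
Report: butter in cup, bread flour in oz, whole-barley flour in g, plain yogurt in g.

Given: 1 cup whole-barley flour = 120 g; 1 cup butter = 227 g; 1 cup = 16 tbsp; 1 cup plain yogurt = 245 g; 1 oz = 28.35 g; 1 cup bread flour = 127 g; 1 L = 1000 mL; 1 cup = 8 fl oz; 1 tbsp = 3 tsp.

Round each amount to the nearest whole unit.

Scaling factor: 32/10 = 16/5 = 3.2.
butter: 8 oz × 16/5 × 28.35 g/oz ÷ 227 g/cup ≈ 3 cup
bread flour: 2 cup × 16/5 × 127 g/cup ÷ 28.35 g/oz ≈ 29 oz
whole-barley flour: (1 tbsp + 2 tsp = 5/3 tbsp) × 16/5 ÷ 16 tbsp/cup × 120 g/cup = 40 g
plain yogurt: 6 fl oz × 16/5 ÷ 8 fl oz/cup × 245 g/cup = 588 g

butter: 3 cup; bread flour: 29 oz; whole-barley flour: 40 g; plain yogurt: 588 g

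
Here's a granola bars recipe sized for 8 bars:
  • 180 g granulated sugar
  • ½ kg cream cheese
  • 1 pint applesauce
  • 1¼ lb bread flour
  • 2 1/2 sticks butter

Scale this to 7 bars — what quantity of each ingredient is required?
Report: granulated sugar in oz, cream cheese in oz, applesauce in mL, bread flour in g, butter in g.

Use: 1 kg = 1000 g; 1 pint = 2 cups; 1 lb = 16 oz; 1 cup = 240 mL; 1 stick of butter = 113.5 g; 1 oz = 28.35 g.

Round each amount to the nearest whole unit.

Scaling factor: 7/8 = 0.875.
granulated sugar: 180 g × 7/8 ÷ 28.35 g/oz ≈ 6 oz
cream cheese: 0.5 kg × 7/8 × 1000 g/kg ÷ 28.35 g/oz ≈ 15 oz
applesauce: 1 pint × 7/8 × 2 cup/pint × 240 mL/cup = 420 mL
bread flour: 1.25 lb × 7/8 × 16 oz/lb × 28.35 g/oz ≈ 496 g
butter: 2.5 stick × 7/8 × 113.5 g/stick ≈ 248 g

granulated sugar: 6 oz; cream cheese: 15 oz; applesauce: 420 mL; bread flour: 496 g; butter: 248 g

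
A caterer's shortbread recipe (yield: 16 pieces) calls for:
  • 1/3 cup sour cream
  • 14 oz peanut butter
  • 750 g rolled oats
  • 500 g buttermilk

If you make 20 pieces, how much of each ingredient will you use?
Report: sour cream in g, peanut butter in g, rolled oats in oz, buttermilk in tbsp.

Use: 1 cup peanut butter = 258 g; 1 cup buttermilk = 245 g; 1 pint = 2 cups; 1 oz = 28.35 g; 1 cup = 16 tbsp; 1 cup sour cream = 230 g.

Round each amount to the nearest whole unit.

Scaling factor: 20/16 = 5/4 = 1.25.
sour cream: 1/3 cup × 5/4 × 230 g/cup ≈ 96 g
peanut butter: 14 oz × 5/4 × 28.35 g/oz ≈ 496 g
rolled oats: 750 g × 5/4 ÷ 28.35 g/oz ≈ 33 oz
buttermilk: 500 g × 5/4 ÷ 245 g/cup × 16 tbsp/cup ≈ 41 tbsp

sour cream: 96 g; peanut butter: 496 g; rolled oats: 33 oz; buttermilk: 41 tbsp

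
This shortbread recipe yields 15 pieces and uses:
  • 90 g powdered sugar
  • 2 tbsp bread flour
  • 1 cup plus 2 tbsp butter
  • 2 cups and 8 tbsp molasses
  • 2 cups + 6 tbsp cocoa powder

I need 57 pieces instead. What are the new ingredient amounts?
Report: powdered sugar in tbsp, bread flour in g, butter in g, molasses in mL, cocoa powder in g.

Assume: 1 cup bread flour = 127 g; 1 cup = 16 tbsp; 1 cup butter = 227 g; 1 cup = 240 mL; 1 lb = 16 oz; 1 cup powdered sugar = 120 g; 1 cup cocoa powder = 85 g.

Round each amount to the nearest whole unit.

powdered sugar: 46 tbsp; bread flour: 60 g; butter: 970 g; molasses: 2280 mL; cocoa powder: 767 g

Scaling factor: 57/15 = 19/5 = 3.8.
powdered sugar: 90 g × 19/5 ÷ 120 g/cup × 16 tbsp/cup ≈ 46 tbsp
bread flour: 2 tbsp × 19/5 ÷ 16 tbsp/cup × 127 g/cup ≈ 60 g
butter: (1 cup + 2 tbsp = 1.125 cup) × 19/5 × 227 g/cup ≈ 970 g
molasses: (2 cup + 8 tbsp = 2.5 cup) × 19/5 × 240 mL/cup = 2280 mL
cocoa powder: (2 cup + 6 tbsp = 2.375 cup) × 19/5 × 85 g/cup ≈ 767 g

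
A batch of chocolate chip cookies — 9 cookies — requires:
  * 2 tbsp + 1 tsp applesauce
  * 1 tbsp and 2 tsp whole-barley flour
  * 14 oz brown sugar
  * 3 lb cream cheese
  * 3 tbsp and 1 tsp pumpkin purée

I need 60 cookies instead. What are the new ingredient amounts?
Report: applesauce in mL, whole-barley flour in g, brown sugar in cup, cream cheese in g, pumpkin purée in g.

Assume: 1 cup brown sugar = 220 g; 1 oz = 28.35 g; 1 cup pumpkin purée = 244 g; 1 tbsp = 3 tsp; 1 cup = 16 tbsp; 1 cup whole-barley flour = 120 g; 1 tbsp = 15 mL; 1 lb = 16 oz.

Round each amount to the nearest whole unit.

applesauce: 233 mL; whole-barley flour: 83 g; brown sugar: 12 cup; cream cheese: 9072 g; pumpkin purée: 339 g

Scaling factor: 60/9 = 20/3.
applesauce: (2 tbsp + 1 tsp = 7/3 tbsp) × 20/3 × 15 mL/tbsp ≈ 233 mL
whole-barley flour: (1 tbsp + 2 tsp = 5/3 tbsp) × 20/3 ÷ 16 tbsp/cup × 120 g/cup ≈ 83 g
brown sugar: 14 oz × 20/3 × 28.35 g/oz ÷ 220 g/cup ≈ 12 cup
cream cheese: 3 lb × 20/3 × 16 oz/lb × 28.35 g/oz = 9072 g
pumpkin purée: (3 tbsp + 1 tsp = 10/3 tbsp) × 20/3 ÷ 16 tbsp/cup × 244 g/cup ≈ 339 g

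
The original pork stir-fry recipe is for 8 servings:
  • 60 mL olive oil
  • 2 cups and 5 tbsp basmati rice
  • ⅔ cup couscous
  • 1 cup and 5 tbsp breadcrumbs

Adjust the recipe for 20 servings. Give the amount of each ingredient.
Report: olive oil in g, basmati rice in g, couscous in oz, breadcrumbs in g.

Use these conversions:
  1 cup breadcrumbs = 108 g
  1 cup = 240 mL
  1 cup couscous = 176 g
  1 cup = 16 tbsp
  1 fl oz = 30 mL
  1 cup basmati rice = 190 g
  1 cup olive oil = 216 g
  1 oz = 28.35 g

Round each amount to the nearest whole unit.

olive oil: 135 g; basmati rice: 1098 g; couscous: 10 oz; breadcrumbs: 354 g

Scaling factor: 20/8 = 5/2 = 2.5.
olive oil: 60 mL × 5/2 ÷ 240 mL/cup × 216 g/cup = 135 g
basmati rice: (2 cup + 5 tbsp = 2.3125 cup) × 5/2 × 190 g/cup ≈ 1098 g
couscous: 2/3 cup × 5/2 × 176 g/cup ÷ 28.35 g/oz ≈ 10 oz
breadcrumbs: (1 cup + 5 tbsp = 1.3125 cup) × 5/2 × 108 g/cup ≈ 354 g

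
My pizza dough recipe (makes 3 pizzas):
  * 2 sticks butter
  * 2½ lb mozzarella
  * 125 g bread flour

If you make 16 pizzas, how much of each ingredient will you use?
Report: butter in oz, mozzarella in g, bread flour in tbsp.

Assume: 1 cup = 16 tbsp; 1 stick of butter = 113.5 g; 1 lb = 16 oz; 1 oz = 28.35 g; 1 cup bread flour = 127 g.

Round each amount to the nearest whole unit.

Scaling factor: 16/3.
butter: 2 stick × 16/3 × 113.5 g/stick ÷ 28.35 g/oz ≈ 43 oz
mozzarella: 2.5 lb × 16/3 × 16 oz/lb × 28.35 g/oz = 6048 g
bread flour: 125 g × 16/3 ÷ 127 g/cup × 16 tbsp/cup ≈ 84 tbsp

butter: 43 oz; mozzarella: 6048 g; bread flour: 84 tbsp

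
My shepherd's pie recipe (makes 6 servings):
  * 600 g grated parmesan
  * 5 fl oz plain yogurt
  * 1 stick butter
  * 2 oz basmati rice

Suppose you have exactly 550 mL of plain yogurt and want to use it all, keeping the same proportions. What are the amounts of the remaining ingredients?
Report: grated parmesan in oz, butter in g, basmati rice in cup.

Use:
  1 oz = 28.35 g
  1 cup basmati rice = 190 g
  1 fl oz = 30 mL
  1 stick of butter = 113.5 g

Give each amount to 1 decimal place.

The original recipe has 150 mL of plain yogurt, so the scaling factor is 550 ÷ 150 = 11/3.
grated parmesan: 600 g × 11/3 ÷ 28.35 g/oz ≈ 77.6 oz
butter: 1 stick × 11/3 × 113.5 g/stick ≈ 416.2 g
basmati rice: 2 oz × 11/3 × 28.35 g/oz ÷ 190 g/cup ≈ 1.1 cup

grated parmesan: 77.6 oz; butter: 416.2 g; basmati rice: 1.1 cup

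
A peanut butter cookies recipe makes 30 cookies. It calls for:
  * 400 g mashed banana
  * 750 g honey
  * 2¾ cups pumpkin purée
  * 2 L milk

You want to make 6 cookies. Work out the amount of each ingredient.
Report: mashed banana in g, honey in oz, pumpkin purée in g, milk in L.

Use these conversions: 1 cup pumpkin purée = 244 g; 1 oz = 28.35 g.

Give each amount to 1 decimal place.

mashed banana: 80.0 g; honey: 5.3 oz; pumpkin purée: 134.2 g; milk: 0.4 L

Scaling factor: 6/30 = 1/5 = 0.2.
mashed banana: 400 g × 1/5 = 80.0 g
honey: 750 g × 1/5 ÷ 28.35 g/oz ≈ 5.3 oz
pumpkin purée: 2.75 cup × 1/5 × 244 g/cup = 134.2 g
milk: 2 L × 1/5 = 0.4 L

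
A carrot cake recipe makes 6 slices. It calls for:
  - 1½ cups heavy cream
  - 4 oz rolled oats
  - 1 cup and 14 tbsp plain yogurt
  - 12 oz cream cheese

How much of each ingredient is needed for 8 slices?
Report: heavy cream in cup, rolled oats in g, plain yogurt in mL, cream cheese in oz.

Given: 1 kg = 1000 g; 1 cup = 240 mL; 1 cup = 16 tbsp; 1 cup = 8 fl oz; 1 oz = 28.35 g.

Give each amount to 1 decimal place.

heavy cream: 2.0 cup; rolled oats: 151.2 g; plain yogurt: 600.0 mL; cream cheese: 16.0 oz

Scaling factor: 8/6 = 4/3.
heavy cream: 1.5 cup × 4/3 = 2.0 cup
rolled oats: 4 oz × 4/3 × 28.35 g/oz = 151.2 g
plain yogurt: (1 cup + 14 tbsp = 1.875 cup) × 4/3 × 240 mL/cup = 600.0 mL
cream cheese: 12 oz × 4/3 = 16.0 oz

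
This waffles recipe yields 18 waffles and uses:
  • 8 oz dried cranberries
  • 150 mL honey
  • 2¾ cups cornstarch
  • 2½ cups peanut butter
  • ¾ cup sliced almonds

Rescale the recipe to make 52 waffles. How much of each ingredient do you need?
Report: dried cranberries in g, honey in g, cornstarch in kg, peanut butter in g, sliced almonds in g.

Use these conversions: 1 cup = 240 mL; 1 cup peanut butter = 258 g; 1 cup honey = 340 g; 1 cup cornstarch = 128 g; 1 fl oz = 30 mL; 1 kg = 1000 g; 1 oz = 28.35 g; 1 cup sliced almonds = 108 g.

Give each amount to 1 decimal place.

dried cranberries: 655.2 g; honey: 613.9 g; cornstarch: 1.0 kg; peanut butter: 1863.3 g; sliced almonds: 234.0 g

Scaling factor: 52/18 = 26/9.
dried cranberries: 8 oz × 26/9 × 28.35 g/oz = 655.2 g
honey: 150 mL × 26/9 ÷ 240 mL/cup × 340 g/cup ≈ 613.9 g
cornstarch: 2.75 cup × 26/9 × 128 g/cup ÷ 1000 g/kg ≈ 1.0 kg
peanut butter: 2.5 cup × 26/9 × 258 g/cup ≈ 1863.3 g
sliced almonds: 0.75 cup × 26/9 × 108 g/cup = 234.0 g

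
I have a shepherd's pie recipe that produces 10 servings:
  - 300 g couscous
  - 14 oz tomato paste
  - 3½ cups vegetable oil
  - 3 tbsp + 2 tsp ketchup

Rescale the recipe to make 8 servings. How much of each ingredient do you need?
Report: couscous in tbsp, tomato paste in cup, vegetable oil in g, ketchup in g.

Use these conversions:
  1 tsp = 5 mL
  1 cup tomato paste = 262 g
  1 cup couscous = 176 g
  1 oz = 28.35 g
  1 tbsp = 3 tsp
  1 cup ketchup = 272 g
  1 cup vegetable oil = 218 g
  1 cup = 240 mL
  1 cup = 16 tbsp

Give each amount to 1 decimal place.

couscous: 21.8 tbsp; tomato paste: 1.2 cup; vegetable oil: 610.4 g; ketchup: 49.9 g

Scaling factor: 8/10 = 4/5 = 0.8.
couscous: 300 g × 4/5 ÷ 176 g/cup × 16 tbsp/cup ≈ 21.8 tbsp
tomato paste: 14 oz × 4/5 × 28.35 g/oz ÷ 262 g/cup ≈ 1.2 cup
vegetable oil: 3.5 cup × 4/5 × 218 g/cup = 610.4 g
ketchup: (3 tbsp + 2 tsp = 11/3 tbsp) × 4/5 ÷ 16 tbsp/cup × 272 g/cup ≈ 49.9 g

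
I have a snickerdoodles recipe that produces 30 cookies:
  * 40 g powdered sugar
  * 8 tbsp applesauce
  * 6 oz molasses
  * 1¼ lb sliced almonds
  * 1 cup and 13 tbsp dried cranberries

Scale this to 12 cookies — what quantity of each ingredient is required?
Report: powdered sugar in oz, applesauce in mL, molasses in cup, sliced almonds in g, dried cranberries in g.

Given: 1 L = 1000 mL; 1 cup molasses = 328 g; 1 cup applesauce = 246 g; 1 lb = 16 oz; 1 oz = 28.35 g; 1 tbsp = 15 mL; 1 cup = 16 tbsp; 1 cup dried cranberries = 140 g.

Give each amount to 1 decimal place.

Scaling factor: 12/30 = 2/5 = 0.4.
powdered sugar: 40 g × 2/5 ÷ 28.35 g/oz ≈ 0.6 oz
applesauce: 8 tbsp × 2/5 × 15 mL/tbsp = 48.0 mL
molasses: 6 oz × 2/5 × 28.35 g/oz ÷ 328 g/cup ≈ 0.2 cup
sliced almonds: 1.25 lb × 2/5 × 16 oz/lb × 28.35 g/oz = 226.8 g
dried cranberries: (1 cup + 13 tbsp = 1.8125 cup) × 2/5 × 140 g/cup = 101.5 g

powdered sugar: 0.6 oz; applesauce: 48.0 mL; molasses: 0.2 cup; sliced almonds: 226.8 g; dried cranberries: 101.5 g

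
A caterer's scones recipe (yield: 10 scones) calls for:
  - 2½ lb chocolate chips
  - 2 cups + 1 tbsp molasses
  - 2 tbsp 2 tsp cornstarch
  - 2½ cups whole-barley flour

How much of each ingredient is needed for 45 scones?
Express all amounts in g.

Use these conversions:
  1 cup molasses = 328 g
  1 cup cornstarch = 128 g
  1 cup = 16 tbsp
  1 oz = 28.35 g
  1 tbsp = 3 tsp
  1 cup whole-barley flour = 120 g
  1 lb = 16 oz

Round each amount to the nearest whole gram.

chocolate chips: 5103 g; molasses: 3044 g; cornstarch: 96 g; whole-barley flour: 1350 g

Scaling factor: 45/10 = 9/2 = 4.5.
chocolate chips: 2.5 lb × 9/2 × 16 oz/lb × 28.35 g/oz = 5103 g
molasses: (2 cup + 1 tbsp = 2.0625 cup) × 9/2 × 328 g/cup ≈ 3044 g
cornstarch: (2 tbsp + 2 tsp = 8/3 tbsp) × 9/2 ÷ 16 tbsp/cup × 128 g/cup = 96 g
whole-barley flour: 2.5 cup × 9/2 × 120 g/cup = 1350 g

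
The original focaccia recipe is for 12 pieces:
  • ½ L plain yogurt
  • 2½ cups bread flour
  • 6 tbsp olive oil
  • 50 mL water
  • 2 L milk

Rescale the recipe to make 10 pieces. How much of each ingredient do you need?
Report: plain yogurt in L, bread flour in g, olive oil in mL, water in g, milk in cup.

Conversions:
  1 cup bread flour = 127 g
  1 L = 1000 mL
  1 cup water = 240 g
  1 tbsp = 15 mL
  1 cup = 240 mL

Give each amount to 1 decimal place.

plain yogurt: 0.4 L; bread flour: 264.6 g; olive oil: 75.0 mL; water: 41.7 g; milk: 6.9 cup

Scaling factor: 10/12 = 5/6.
plain yogurt: 0.5 L × 5/6 ≈ 0.4 L
bread flour: 2.5 cup × 5/6 × 127 g/cup ≈ 264.6 g
olive oil: 6 tbsp × 5/6 × 15 mL/tbsp = 75.0 mL
water: 50 mL × 5/6 ÷ 240 mL/cup × 240 g/cup ≈ 41.7 g
milk: 2 L × 5/6 × 1000 mL/L ÷ 240 mL/cup ≈ 6.9 cup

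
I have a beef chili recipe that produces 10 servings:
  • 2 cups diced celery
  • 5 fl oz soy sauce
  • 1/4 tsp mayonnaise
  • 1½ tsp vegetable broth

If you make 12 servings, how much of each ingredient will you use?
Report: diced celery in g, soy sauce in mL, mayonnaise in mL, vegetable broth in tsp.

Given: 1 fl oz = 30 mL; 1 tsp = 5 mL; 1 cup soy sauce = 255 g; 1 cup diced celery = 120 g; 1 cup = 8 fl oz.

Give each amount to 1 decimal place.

diced celery: 288.0 g; soy sauce: 180.0 mL; mayonnaise: 1.5 mL; vegetable broth: 1.8 tsp

Scaling factor: 12/10 = 6/5 = 1.2.
diced celery: 2 cup × 6/5 × 120 g/cup = 288.0 g
soy sauce: 5 fl oz × 6/5 × 30 mL/fl oz = 180.0 mL
mayonnaise: 0.25 tsp × 6/5 × 5 mL/tsp = 1.5 mL
vegetable broth: 1.5 tsp × 6/5 = 1.8 tsp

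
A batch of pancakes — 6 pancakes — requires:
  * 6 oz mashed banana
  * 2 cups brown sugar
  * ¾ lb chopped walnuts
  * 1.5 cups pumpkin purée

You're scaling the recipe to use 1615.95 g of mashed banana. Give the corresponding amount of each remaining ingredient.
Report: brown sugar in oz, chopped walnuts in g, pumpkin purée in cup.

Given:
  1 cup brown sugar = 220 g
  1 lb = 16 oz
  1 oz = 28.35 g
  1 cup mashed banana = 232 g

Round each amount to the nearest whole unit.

brown sugar: 147 oz; chopped walnuts: 3232 g; pumpkin purée: 14 cup

The original recipe has 170.1 g of mashed banana, so the scaling factor is 1615.95 ÷ 170.1 = 19/2 = 9.5.
brown sugar: 2 cup × 19/2 × 220 g/cup ÷ 28.35 g/oz ≈ 147 oz
chopped walnuts: 0.75 lb × 19/2 × 16 oz/lb × 28.35 g/oz ≈ 3232 g
pumpkin purée: 1.5 cup × 19/2 ≈ 14 cup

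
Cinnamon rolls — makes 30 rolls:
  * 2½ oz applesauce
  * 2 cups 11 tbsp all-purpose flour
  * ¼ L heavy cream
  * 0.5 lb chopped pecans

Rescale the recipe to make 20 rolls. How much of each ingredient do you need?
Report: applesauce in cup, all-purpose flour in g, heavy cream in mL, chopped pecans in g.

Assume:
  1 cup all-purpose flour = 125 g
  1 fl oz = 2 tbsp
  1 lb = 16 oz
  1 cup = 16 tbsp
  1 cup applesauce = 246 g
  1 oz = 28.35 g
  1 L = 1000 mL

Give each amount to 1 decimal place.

applesauce: 0.2 cup; all-purpose flour: 224.0 g; heavy cream: 166.7 mL; chopped pecans: 151.2 g

Scaling factor: 20/30 = 2/3.
applesauce: 2.5 oz × 2/3 × 28.35 g/oz ÷ 246 g/cup ≈ 0.2 cup
all-purpose flour: (2 cup + 11 tbsp = 2.6875 cup) × 2/3 × 125 g/cup ≈ 224.0 g
heavy cream: 0.25 L × 2/3 × 1000 mL/L ≈ 166.7 mL
chopped pecans: 0.5 lb × 2/3 × 16 oz/lb × 28.35 g/oz = 151.2 g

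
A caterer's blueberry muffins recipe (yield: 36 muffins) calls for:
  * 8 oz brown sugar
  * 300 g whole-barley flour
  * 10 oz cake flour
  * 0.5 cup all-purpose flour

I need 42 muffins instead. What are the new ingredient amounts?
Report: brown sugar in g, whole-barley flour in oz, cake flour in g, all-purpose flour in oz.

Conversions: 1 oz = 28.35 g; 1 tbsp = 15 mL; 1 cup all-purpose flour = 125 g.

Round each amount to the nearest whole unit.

brown sugar: 265 g; whole-barley flour: 12 oz; cake flour: 331 g; all-purpose flour: 3 oz

Scaling factor: 42/36 = 7/6.
brown sugar: 8 oz × 7/6 × 28.35 g/oz ≈ 265 g
whole-barley flour: 300 g × 7/6 ÷ 28.35 g/oz ≈ 12 oz
cake flour: 10 oz × 7/6 × 28.35 g/oz ≈ 331 g
all-purpose flour: 0.5 cup × 7/6 × 125 g/cup ÷ 28.35 g/oz ≈ 3 oz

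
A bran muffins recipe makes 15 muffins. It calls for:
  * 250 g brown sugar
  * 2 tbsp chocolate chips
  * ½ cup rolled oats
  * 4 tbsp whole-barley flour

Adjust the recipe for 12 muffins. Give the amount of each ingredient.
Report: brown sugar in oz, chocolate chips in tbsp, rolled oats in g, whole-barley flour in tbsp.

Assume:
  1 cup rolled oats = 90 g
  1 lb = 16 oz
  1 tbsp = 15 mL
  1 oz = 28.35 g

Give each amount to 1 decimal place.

Scaling factor: 12/15 = 4/5 = 0.8.
brown sugar: 250 g × 4/5 ÷ 28.35 g/oz ≈ 7.1 oz
chocolate chips: 2 tbsp × 4/5 = 1.6 tbsp
rolled oats: 0.5 cup × 4/5 × 90 g/cup = 36.0 g
whole-barley flour: 4 tbsp × 4/5 = 3.2 tbsp

brown sugar: 7.1 oz; chocolate chips: 1.6 tbsp; rolled oats: 36.0 g; whole-barley flour: 3.2 tbsp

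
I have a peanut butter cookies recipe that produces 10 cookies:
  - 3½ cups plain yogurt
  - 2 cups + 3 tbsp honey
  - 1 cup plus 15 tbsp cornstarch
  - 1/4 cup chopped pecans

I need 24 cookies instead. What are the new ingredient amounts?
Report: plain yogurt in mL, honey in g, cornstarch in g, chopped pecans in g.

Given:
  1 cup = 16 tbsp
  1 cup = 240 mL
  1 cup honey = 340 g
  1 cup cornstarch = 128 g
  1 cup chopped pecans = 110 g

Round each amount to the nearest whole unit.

Scaling factor: 24/10 = 12/5 = 2.4.
plain yogurt: 3.5 cup × 12/5 × 240 mL/cup = 2016 mL
honey: (2 cup + 3 tbsp = 2.1875 cup) × 12/5 × 340 g/cup = 1785 g
cornstarch: (1 cup + 15 tbsp = 1.9375 cup) × 12/5 × 128 g/cup ≈ 595 g
chopped pecans: 0.25 cup × 12/5 × 110 g/cup = 66 g

plain yogurt: 2016 mL; honey: 1785 g; cornstarch: 595 g; chopped pecans: 66 g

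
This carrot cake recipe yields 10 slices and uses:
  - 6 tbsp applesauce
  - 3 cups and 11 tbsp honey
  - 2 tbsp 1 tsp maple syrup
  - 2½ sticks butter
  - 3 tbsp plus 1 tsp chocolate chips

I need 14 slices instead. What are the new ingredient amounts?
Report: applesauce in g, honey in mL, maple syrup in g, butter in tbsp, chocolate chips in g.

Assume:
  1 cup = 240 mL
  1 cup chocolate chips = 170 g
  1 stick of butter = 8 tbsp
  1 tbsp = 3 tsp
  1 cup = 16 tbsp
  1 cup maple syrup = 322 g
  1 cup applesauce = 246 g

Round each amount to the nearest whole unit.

applesauce: 129 g; honey: 1239 mL; maple syrup: 66 g; butter: 28 tbsp; chocolate chips: 50 g

Scaling factor: 14/10 = 7/5 = 1.4.
applesauce: 6 tbsp × 7/5 ÷ 16 tbsp/cup × 246 g/cup ≈ 129 g
honey: (3 cup + 11 tbsp = 3.6875 cup) × 7/5 × 240 mL/cup = 1239 mL
maple syrup: (2 tbsp + 1 tsp = 7/3 tbsp) × 7/5 ÷ 16 tbsp/cup × 322 g/cup ≈ 66 g
butter: 2.5 stick × 7/5 × 8 tbsp/stick = 28 tbsp
chocolate chips: (3 tbsp + 1 tsp = 10/3 tbsp) × 7/5 ÷ 16 tbsp/cup × 170 g/cup ≈ 50 g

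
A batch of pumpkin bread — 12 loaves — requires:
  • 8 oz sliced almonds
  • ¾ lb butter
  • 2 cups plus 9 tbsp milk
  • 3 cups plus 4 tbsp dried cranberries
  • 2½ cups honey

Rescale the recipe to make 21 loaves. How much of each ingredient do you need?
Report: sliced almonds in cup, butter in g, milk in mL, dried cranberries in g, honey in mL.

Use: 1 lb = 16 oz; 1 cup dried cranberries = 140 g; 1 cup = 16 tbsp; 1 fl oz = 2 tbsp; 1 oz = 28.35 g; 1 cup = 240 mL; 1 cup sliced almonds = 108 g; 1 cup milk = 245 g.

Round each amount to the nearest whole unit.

Scaling factor: 21/12 = 7/4 = 1.75.
sliced almonds: 8 oz × 7/4 × 28.35 g/oz ÷ 108 g/cup ≈ 4 cup
butter: 0.75 lb × 7/4 × 16 oz/lb × 28.35 g/oz ≈ 595 g
milk: (2 cup + 9 tbsp = 2.5625 cup) × 7/4 × 240 mL/cup ≈ 1076 mL
dried cranberries: (3 cup + 4 tbsp = 3.25 cup) × 7/4 × 140 g/cup ≈ 796 g
honey: 2.5 cup × 7/4 × 240 mL/cup = 1050 mL

sliced almonds: 4 cup; butter: 595 g; milk: 1076 mL; dried cranberries: 796 g; honey: 1050 mL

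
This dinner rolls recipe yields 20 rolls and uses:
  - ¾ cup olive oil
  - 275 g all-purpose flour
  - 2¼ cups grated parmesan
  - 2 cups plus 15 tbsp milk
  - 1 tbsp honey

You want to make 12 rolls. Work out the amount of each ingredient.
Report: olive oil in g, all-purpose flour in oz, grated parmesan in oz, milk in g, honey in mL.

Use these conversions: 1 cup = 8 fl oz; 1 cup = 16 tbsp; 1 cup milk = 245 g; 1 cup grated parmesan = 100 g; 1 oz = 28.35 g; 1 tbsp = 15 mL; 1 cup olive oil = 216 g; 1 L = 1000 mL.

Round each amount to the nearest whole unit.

olive oil: 97 g; all-purpose flour: 6 oz; grated parmesan: 5 oz; milk: 432 g; honey: 9 mL

Scaling factor: 12/20 = 3/5 = 0.6.
olive oil: 0.75 cup × 3/5 × 216 g/cup ≈ 97 g
all-purpose flour: 275 g × 3/5 ÷ 28.35 g/oz ≈ 6 oz
grated parmesan: 2.25 cup × 3/5 × 100 g/cup ÷ 28.35 g/oz ≈ 5 oz
milk: (2 cup + 15 tbsp = 2.9375 cup) × 3/5 × 245 g/cup ≈ 432 g
honey: 1 tbsp × 3/5 × 15 mL/tbsp = 9 mL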